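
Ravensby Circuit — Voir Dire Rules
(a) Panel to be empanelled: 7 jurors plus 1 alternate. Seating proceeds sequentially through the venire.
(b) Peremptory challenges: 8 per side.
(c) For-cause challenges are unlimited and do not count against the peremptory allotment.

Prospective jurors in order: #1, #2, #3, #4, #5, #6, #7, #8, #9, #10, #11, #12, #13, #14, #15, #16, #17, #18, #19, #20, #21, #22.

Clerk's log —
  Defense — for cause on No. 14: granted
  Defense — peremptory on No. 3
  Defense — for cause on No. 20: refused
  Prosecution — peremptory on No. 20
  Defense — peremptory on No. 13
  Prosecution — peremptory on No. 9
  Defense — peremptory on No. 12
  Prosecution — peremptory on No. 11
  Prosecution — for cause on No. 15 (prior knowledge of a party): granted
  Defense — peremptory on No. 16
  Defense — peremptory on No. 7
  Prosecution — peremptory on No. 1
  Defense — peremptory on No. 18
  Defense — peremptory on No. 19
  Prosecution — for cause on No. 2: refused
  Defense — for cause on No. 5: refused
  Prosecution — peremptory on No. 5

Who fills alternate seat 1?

22

Removed: #1, #3, #5, #7, #9, #11, #12, #13, #14, #15, #16, #18, #19, #20. (#2 stays — for-cause denied.)
Filling seats in venire order through position 8: #2, #4, #6, #8, #10, #17, #21, #22.
So alternate 1 is #22.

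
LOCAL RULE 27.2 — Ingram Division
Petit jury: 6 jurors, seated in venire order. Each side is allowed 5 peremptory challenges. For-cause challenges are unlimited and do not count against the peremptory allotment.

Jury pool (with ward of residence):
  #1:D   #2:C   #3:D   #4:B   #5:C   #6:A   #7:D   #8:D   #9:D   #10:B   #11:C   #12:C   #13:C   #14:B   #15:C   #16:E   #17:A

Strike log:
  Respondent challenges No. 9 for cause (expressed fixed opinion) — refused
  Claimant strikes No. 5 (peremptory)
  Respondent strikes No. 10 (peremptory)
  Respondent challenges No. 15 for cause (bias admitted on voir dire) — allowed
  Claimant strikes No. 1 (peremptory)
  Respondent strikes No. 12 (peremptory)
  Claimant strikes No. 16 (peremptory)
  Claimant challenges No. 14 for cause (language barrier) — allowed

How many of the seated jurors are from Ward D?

Removed: #1, #5, #10, #12, #14, #15, #16.
Seated jurors 1–6: #2, #3, #4, #6, #7, #8.
Of those, in Ward D: #3, #7, #8 → 3.

3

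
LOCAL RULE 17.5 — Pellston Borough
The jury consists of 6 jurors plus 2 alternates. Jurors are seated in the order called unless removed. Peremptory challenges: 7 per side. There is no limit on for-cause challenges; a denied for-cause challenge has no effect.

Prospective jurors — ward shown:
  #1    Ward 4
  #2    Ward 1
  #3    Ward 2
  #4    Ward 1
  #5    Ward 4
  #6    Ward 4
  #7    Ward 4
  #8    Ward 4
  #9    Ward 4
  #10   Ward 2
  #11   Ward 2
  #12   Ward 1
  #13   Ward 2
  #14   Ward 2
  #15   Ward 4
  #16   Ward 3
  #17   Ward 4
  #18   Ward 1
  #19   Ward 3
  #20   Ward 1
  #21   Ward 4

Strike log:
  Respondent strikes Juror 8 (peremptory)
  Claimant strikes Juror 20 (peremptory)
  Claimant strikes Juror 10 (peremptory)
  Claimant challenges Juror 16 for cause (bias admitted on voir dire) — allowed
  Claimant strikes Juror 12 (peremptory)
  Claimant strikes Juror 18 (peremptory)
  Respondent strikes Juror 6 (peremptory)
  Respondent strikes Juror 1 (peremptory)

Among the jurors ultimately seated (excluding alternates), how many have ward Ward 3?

0

Removed: #1, #6, #8, #10, #12, #16, #18, #20.
Seated jurors 1–6: #2, #3, #4, #5, #7, #9 (alternates #11, #13 not counted).
None of those are in Ward 3 → 0.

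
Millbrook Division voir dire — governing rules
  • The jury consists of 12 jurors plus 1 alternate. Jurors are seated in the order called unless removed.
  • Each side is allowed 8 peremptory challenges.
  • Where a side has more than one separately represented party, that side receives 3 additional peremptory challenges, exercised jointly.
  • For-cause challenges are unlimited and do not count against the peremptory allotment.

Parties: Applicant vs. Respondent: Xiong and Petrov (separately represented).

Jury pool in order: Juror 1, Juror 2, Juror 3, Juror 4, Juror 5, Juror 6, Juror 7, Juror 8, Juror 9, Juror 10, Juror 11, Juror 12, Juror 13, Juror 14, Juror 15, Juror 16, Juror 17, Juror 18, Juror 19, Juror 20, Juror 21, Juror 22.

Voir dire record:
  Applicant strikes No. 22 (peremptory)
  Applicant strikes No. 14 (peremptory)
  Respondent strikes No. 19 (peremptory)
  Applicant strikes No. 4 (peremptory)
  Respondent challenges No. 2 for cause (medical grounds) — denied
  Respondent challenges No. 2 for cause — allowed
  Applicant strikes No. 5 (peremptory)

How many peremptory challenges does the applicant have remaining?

4

Applicant allotment: 8.
Applicant peremptories used: #22, #14, #4, #5 — 4.
Remaining: 8 − 4 = 4.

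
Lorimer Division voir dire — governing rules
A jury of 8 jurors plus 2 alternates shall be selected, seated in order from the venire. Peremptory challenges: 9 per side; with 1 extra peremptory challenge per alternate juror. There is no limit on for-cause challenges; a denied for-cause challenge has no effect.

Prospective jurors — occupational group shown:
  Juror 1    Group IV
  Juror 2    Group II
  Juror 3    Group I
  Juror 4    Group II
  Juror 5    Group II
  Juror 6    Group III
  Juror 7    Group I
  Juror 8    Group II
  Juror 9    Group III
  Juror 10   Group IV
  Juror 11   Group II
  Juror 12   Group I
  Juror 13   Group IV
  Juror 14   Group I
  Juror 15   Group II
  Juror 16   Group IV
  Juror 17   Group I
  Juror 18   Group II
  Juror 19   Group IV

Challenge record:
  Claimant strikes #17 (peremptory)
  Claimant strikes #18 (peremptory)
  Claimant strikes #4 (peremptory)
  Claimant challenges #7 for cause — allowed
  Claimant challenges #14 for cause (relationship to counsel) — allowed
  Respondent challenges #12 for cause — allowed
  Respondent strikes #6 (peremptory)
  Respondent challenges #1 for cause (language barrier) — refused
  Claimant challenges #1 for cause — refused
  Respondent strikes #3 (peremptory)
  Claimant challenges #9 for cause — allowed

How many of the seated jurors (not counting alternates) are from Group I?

0

Removed: #3, #4, #6, #7, #9, #12, #14, #17, #18.
Seated jurors 1–8: #1, #2, #5, #8, #10, #11, #13, #15 (alternates #16, #19 not counted).
None of those are in Group I → 0.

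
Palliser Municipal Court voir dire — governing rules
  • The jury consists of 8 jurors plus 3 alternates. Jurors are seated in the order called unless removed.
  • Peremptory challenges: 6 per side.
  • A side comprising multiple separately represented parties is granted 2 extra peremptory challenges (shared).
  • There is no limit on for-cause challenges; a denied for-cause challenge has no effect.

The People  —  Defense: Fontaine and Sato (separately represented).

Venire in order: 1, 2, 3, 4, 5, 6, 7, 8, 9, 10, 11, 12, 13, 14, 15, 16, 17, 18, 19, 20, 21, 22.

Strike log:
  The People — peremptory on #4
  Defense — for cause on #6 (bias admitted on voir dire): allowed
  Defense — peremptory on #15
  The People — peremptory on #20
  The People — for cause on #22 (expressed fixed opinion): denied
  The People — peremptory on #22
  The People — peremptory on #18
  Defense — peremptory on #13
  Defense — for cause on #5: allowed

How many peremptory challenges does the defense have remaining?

6

Defense allotment: 6 base + 2 multi-party = 8.
Defense peremptories used: #15, #13 — 2 (for-cause on #6, #5 don't count).
Remaining: 8 − 2 = 6.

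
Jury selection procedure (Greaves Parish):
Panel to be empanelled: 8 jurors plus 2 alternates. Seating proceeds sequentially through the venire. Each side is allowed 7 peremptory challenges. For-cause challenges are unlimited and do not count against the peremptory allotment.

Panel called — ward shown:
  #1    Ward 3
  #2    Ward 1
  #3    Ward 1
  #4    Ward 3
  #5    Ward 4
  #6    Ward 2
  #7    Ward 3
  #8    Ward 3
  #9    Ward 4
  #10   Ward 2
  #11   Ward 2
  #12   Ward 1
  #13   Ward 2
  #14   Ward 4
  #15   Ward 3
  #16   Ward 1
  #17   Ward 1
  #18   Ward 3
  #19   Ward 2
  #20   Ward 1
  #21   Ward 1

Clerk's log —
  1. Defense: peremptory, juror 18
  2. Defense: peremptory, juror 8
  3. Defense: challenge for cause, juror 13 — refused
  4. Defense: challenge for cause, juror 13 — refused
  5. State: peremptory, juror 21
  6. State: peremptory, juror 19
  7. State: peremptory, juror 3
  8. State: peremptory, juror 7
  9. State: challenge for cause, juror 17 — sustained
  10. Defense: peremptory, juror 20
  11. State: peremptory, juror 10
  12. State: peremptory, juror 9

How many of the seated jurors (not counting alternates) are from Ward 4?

Removed: #3, #7, #8, #9, #10, #17, #18, #19, #20, #21.
Seated jurors 1–8: #1, #2, #4, #5, #6, #11, #12, #13 (alternates #14, #15 not counted).
Of those, in Ward 4: #5 → 1.

1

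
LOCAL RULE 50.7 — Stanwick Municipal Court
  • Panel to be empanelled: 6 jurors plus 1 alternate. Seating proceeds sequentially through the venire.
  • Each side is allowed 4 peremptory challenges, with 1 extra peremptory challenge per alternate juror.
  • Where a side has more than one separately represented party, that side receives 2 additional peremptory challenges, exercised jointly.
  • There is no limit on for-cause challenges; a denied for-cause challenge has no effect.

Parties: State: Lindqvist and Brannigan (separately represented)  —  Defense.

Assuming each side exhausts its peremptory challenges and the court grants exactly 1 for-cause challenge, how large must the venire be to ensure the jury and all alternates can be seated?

Seats to fill: 6 + 1 alternates = 7.
Peremptories — State: 4 + 1×1 + 2 = 7; Defense: 4 + 1×1 = 5; total 12.
For-cause removals: 1.
Minimum venire: 7 + 12 + 1 = 20.

20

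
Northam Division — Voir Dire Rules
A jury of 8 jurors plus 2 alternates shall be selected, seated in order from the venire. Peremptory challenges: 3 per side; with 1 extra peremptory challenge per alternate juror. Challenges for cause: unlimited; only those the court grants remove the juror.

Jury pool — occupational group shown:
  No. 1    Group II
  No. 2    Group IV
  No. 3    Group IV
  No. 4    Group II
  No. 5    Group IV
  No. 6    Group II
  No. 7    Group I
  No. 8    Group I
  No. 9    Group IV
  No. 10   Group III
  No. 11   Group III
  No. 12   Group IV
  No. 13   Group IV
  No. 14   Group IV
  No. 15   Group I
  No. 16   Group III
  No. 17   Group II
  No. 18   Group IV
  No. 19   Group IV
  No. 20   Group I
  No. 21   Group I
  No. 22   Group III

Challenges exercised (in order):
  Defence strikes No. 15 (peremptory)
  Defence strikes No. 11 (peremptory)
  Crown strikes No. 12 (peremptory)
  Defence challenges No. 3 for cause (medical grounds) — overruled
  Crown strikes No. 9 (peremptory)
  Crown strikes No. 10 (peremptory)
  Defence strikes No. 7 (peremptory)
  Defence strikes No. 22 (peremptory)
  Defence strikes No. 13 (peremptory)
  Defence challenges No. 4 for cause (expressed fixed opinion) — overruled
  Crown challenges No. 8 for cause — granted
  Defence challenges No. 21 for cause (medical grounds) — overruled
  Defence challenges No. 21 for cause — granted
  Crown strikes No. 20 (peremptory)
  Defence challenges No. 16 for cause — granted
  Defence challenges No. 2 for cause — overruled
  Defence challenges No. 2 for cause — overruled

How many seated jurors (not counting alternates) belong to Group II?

4

Removed: #7, #8, #9, #10, #11, #12, #13, #15, #16, #20, #21, #22.
Seated jurors 1–8: #1, #2, #3, #4, #5, #6, #14, #17 (alternates #18, #19 not counted).
Of those, in Group II: #1, #4, #6, #17 → 4.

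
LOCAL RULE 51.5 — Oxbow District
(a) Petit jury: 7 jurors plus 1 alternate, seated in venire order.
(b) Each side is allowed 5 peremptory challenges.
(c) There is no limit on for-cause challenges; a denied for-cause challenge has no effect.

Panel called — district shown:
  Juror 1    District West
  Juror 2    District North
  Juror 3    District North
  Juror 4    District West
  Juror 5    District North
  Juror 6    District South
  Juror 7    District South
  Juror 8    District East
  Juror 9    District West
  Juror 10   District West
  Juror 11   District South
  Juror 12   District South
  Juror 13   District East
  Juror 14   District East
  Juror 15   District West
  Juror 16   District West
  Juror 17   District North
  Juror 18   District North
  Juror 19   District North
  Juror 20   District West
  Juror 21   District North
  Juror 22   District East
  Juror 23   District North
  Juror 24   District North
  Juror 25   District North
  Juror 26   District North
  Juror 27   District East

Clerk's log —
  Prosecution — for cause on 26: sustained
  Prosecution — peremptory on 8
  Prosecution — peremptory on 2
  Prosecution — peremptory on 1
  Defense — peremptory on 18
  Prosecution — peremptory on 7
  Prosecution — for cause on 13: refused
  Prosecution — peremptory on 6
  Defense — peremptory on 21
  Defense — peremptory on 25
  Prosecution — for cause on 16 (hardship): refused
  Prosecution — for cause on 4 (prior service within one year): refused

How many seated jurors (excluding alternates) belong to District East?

Removed: #1, #2, #6, #7, #8, #18, #21, #25, #26.
Seated jurors 1–7: #3, #4, #5, #9, #10, #11, #12 (alternates #13 not counted).
None of those are in District East → 0.

0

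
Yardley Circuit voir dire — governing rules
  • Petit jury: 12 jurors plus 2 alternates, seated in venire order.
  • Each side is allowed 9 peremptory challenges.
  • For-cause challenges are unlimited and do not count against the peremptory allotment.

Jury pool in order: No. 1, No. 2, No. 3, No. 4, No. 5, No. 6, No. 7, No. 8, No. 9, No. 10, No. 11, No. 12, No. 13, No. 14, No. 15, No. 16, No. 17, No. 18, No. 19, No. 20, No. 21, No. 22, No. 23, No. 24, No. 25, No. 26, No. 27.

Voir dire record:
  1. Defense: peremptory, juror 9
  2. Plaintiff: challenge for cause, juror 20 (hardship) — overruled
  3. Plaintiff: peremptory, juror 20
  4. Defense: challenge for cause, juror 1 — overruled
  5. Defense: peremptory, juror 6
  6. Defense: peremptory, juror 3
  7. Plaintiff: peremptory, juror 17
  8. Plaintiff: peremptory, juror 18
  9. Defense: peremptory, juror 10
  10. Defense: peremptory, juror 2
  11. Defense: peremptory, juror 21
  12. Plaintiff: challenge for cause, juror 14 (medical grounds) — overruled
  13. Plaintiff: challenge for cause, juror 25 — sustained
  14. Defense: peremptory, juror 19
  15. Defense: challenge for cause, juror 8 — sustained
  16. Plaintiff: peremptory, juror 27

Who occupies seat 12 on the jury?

Removed: #2, #3, #6, #8, #9, #10, #17, #18, #19, #20, #21, #25, #27. (#1, #14 stay — for-cause denied.)
Seating in order: seats 1–12 → #1, #4, #5, #7, #11, #12, #13, #14, #15, #16, #22, #23; alternates → #24, #26.
So seat 12 is #23.

23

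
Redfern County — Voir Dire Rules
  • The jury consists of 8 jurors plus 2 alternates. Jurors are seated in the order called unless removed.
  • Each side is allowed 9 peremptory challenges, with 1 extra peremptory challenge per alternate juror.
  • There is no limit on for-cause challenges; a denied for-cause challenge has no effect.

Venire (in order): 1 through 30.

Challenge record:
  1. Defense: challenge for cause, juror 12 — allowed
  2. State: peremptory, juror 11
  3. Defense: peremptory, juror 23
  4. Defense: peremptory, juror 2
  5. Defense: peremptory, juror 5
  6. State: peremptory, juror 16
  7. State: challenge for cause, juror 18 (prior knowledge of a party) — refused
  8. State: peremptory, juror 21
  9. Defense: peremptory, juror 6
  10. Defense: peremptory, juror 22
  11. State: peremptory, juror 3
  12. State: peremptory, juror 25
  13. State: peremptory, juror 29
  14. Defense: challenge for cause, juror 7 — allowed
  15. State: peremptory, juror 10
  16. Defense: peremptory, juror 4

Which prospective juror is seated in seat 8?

18

Removed: #2, #3, #4, #5, #6, #7, #10, #11, #12, #16, #21, #22, #23, #25, #29. (#18 stays — for-cause denied.)
Seating in order: seats 1–8 → #1, #8, #9, #13, #14, #15, #17, #18; alternates → #19, #20.
So seat 8 is #18.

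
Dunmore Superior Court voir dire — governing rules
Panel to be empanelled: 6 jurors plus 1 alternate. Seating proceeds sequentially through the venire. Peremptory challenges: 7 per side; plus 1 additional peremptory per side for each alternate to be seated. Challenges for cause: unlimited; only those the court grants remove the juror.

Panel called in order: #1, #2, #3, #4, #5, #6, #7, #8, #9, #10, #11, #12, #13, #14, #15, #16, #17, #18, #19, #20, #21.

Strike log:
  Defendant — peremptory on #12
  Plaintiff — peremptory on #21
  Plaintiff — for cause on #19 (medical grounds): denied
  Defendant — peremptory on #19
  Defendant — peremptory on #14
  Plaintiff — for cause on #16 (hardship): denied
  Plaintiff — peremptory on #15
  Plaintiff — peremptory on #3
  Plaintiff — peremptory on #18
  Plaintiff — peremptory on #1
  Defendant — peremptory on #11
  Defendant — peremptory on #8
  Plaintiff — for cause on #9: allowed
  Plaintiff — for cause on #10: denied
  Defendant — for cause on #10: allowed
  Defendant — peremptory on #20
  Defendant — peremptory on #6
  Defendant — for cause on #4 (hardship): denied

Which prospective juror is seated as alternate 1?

17

Removed: #1, #3, #6, #8, #9, #10, #11, #12, #14, #15, #18, #19, #20, #21. (#4, #16 stay — for-cause denied.)
Seating in order: seats 1–6 → #2, #4, #5, #7, #13, #16; alternates → #17.
So alternate 1 is #17.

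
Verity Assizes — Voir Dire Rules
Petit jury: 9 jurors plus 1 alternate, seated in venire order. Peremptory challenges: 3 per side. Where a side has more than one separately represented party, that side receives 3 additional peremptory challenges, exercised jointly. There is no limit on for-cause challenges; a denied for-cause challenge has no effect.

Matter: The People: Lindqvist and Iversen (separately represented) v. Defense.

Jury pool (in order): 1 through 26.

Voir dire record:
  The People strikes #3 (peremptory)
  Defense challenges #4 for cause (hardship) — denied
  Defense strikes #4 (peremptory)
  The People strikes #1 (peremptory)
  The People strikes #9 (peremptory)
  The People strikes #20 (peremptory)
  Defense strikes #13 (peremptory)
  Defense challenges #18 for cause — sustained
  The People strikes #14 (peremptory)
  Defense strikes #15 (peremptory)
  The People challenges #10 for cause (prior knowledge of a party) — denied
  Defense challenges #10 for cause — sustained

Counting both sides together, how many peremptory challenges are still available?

The People allotment: 3 base + 3 multi-party = 6. Defense allotment: 3.
The People peremptories used: #3, #1, #9, #20, #14 — 5 (the for-cause on #10 doesn't count).
Defense peremptories used: #4, #13, #15 — 3 (for-cause on #4, #18, #10 don't count).
Remaining: (6 − 5) + (3 − 3) = 1.

1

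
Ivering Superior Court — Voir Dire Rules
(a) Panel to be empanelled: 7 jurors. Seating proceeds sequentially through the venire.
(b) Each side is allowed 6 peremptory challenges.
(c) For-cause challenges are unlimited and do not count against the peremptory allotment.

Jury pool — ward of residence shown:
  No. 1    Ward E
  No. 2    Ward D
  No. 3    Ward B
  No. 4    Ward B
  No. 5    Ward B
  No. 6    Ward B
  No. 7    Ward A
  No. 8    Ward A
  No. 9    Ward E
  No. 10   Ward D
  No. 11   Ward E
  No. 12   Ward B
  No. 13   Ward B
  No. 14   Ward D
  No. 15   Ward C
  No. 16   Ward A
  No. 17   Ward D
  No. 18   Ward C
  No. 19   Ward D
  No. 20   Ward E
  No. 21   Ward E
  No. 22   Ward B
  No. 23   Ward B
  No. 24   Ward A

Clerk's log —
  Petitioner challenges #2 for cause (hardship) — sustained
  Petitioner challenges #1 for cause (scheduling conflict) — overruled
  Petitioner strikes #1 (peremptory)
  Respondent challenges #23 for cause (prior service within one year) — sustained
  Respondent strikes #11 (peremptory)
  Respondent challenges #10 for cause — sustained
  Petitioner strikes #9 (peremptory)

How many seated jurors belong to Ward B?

Removed: #1, #2, #9, #10, #11, #23.
Seated jurors 1–7: #3, #4, #5, #6, #7, #8, #12.
Of those, in Ward B: #3, #4, #5, #6, #12 → 5.

5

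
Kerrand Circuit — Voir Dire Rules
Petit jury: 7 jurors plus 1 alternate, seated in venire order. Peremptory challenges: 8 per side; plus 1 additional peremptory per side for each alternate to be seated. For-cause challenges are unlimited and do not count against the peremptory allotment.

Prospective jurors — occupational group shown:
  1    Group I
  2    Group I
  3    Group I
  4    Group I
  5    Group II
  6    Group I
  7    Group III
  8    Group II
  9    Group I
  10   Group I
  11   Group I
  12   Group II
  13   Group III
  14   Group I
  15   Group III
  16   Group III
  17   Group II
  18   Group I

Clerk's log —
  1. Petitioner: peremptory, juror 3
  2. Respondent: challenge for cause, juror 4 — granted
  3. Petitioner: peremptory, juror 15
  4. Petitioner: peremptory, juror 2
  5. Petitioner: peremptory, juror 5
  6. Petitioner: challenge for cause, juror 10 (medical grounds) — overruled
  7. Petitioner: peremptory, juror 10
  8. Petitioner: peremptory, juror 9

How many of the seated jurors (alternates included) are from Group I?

4

Removed: #2, #3, #4, #5, #9, #10, #15.
Seated (8 incl. alternates): #1, #6, #7, #8, #11, #12, #13, #14.
Of those, in Group I: #1, #6, #11, #14 → 4.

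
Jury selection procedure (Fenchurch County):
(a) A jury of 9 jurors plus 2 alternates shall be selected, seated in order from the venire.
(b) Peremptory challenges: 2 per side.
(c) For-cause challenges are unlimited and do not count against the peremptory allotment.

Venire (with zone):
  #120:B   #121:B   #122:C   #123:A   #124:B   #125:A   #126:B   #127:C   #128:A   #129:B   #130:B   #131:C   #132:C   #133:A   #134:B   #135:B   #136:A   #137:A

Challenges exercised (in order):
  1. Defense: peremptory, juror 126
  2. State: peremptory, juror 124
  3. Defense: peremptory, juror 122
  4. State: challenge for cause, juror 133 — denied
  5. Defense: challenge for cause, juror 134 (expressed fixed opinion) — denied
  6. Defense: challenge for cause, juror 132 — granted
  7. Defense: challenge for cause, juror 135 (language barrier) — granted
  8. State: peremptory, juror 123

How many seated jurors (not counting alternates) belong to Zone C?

Removed: #122, #123, #124, #126, #132, #135.
Seated jurors 1–9: #120, #121, #125, #127, #128, #129, #130, #131, #133 (alternates #134, #136 not counted).
Of those, in Zone C: #127, #131 → 2.

2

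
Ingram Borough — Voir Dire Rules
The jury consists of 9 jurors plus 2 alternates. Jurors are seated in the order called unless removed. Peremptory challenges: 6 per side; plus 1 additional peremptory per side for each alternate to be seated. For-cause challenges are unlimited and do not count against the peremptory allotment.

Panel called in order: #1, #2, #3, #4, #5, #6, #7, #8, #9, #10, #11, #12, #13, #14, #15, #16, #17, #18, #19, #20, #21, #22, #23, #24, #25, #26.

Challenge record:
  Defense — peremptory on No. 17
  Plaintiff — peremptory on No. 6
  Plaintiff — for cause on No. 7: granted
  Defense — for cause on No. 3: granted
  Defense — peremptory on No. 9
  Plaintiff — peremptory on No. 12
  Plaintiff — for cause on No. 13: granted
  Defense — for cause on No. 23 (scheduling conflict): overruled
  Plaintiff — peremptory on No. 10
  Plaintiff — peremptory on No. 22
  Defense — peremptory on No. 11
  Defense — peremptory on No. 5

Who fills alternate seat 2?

Removed: #3, #5, #6, #7, #9, #10, #11, #12, #13, #17, #22. (#23 stays — for-cause denied.)
Seating in order: seats 1–9 → #1, #2, #4, #8, #14, #15, #16, #18, #19; alternates → #20, #21.
So alternate 2 is #21.

21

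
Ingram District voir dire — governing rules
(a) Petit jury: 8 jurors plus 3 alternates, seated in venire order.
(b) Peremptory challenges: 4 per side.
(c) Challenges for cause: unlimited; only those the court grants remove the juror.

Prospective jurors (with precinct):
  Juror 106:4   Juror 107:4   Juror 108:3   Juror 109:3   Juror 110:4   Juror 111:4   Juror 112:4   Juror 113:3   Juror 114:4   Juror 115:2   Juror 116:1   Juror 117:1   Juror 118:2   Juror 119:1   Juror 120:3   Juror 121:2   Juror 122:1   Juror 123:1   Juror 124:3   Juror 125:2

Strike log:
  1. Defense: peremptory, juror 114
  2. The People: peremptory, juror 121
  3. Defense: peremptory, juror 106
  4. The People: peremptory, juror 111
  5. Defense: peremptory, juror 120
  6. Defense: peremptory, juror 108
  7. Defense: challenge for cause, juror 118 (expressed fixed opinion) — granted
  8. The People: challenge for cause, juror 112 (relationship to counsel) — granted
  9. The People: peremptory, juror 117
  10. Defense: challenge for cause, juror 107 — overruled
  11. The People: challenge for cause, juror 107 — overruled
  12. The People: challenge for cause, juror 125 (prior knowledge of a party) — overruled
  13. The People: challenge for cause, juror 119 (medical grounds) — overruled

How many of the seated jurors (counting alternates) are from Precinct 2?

2

Removed: #106, #108, #111, #112, #114, #117, #118, #120, #121.
Seated (11 incl. alternates): #107, #109, #110, #113, #115, #116, #119, #122, #123, #124, #125.
Of those, in Precinct 2: #115, #125 → 2.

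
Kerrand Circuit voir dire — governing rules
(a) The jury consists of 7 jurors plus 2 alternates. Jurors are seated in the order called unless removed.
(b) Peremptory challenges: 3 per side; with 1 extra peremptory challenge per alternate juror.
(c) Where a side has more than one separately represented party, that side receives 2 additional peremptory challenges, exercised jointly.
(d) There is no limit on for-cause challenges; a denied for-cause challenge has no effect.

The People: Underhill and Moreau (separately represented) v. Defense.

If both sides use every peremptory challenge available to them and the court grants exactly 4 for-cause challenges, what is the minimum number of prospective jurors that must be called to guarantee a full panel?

Seats to fill: 7 + 2 alternates = 9.
Peremptories — The People: 3 + 1×2 + 2 = 7; Defense: 3 + 1×2 = 5; total 12.
For-cause removals: 4.
Minimum venire: 9 + 12 + 4 = 25.

25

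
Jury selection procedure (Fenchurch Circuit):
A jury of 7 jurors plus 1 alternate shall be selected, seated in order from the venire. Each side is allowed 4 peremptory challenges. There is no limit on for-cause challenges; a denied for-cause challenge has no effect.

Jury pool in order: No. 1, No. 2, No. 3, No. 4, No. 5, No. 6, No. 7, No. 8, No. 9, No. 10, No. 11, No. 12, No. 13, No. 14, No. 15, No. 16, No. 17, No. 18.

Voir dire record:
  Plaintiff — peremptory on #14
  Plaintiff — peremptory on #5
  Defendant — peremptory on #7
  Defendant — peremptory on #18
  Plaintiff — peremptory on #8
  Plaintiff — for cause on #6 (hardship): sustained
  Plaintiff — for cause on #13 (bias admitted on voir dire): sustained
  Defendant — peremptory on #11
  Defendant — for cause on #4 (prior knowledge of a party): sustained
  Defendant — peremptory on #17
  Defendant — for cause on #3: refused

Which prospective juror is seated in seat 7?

Removed: #4, #5, #6, #7, #8, #11, #13, #14, #17, #18. (#3 stays — for-cause denied.)
Seating in order: seats 1–7 → #1, #2, #3, #9, #10, #12, #15; alternates → #16.
So seat 7 is #15.

15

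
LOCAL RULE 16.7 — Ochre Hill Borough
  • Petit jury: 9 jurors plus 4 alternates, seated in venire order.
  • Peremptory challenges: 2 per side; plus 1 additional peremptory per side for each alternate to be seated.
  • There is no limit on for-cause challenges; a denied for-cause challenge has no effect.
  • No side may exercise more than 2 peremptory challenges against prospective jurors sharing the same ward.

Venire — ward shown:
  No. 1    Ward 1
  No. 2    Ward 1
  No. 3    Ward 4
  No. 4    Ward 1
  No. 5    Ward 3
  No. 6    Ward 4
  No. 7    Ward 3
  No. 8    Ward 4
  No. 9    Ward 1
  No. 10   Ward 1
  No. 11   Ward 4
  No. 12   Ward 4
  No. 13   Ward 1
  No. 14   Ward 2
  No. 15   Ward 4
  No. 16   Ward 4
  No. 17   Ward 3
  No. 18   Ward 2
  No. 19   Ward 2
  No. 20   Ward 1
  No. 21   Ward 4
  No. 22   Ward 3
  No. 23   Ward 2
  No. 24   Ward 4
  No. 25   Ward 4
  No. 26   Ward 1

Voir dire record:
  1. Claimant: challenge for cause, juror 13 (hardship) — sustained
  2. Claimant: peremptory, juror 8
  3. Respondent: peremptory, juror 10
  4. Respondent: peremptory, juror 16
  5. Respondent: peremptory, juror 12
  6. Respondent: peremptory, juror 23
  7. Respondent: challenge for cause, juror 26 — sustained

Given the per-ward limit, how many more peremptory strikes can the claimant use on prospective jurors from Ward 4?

1

Claimant peremptories so far: #8 — 1 of 6 used, 5 left overall.
Against Ward 4: #8 — 1 used; per-ward cap 2 leaves 1.
Binding limit: min(5, 1) = 1.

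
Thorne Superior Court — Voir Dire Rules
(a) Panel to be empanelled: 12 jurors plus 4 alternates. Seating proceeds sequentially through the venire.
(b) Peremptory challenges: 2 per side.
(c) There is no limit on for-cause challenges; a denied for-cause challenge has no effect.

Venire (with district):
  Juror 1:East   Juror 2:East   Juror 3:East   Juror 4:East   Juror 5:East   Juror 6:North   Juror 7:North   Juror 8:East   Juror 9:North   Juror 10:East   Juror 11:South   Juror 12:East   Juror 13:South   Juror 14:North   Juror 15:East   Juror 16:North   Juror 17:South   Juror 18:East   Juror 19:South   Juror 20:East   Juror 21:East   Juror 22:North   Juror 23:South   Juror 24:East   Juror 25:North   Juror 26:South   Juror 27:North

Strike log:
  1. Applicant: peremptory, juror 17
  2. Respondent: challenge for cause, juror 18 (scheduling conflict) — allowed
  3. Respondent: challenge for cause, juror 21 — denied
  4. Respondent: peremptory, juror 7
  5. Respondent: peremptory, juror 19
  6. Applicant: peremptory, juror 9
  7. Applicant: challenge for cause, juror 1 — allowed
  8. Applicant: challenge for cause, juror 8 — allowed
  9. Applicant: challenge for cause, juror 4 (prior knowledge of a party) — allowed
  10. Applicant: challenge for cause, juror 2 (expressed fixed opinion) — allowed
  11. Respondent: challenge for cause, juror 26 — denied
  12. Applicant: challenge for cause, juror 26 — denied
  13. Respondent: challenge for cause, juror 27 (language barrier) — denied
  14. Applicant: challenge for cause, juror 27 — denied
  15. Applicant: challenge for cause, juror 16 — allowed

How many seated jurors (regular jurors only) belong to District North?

Removed: #1, #2, #4, #7, #8, #9, #16, #17, #18, #19.
Seated jurors 1–12: #3, #5, #6, #10, #11, #12, #13, #14, #15, #20, #21, #22 (alternates #23, #24, #25, #26 not counted).
Of those, in District North: #6, #14, #22 → 3.

3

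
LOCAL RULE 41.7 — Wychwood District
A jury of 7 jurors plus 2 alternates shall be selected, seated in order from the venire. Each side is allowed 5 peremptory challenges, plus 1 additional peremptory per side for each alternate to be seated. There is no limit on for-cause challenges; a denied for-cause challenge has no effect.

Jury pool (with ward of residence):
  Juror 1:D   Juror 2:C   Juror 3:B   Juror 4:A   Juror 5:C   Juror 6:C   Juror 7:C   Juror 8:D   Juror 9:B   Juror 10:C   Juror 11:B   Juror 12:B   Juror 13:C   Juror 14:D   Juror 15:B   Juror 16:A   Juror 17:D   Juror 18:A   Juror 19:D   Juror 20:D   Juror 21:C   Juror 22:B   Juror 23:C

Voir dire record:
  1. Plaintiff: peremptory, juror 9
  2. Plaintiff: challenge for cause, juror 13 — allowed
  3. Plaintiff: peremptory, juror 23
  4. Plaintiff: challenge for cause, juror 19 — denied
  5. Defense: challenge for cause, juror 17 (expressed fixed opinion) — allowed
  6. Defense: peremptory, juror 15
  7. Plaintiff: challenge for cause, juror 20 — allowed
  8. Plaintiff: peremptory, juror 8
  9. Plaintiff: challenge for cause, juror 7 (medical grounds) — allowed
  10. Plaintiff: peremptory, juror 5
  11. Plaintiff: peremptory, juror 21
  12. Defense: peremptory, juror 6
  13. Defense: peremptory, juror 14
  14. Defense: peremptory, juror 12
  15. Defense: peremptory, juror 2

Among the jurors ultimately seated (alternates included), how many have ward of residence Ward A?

3

Removed: #2, #5, #6, #7, #8, #9, #12, #13, #14, #15, #17, #20, #21, #23.
Seated (9 incl. alternates): #1, #3, #4, #10, #11, #16, #18, #19, #22.
Of those, in Ward A: #4, #16, #18 → 3.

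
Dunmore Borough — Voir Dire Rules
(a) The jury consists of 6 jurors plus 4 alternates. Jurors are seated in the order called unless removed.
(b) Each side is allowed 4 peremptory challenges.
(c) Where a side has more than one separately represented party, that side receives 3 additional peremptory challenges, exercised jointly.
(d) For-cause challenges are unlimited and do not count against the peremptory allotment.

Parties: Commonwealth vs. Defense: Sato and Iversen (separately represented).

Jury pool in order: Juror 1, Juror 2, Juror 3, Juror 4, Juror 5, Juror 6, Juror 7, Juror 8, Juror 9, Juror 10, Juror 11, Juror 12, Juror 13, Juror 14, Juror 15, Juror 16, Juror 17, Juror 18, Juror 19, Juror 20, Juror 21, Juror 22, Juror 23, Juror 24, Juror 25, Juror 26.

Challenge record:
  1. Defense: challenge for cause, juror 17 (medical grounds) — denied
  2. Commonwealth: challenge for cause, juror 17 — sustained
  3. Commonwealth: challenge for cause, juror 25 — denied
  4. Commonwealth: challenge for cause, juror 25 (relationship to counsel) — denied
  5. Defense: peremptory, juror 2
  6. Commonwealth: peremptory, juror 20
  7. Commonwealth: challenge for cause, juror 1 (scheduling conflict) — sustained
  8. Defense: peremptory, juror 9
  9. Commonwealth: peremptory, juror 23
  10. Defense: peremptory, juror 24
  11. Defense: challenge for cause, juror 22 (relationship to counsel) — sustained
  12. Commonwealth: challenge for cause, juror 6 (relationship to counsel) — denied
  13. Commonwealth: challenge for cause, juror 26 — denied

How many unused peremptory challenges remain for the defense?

Defense allotment: 4 base + 3 multi-party = 7.
Defense peremptories used: #2, #9, #24 — 3 (for-cause on #17, #22 don't count).
Remaining: 7 − 3 = 4.

4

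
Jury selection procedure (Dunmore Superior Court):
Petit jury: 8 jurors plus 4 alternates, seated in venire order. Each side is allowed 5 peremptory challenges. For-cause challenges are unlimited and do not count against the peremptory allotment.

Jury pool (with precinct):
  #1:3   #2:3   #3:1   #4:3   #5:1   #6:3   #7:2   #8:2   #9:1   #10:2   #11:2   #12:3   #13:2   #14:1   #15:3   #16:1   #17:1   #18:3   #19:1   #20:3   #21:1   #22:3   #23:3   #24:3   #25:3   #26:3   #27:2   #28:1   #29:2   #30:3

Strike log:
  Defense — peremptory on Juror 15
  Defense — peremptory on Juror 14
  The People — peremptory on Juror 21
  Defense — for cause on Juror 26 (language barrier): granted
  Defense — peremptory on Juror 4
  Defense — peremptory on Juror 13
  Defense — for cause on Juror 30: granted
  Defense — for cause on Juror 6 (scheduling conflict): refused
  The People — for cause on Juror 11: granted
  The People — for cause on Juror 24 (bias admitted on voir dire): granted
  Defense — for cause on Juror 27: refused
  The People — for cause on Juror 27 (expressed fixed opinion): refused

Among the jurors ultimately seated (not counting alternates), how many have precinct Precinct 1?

Removed: #4, #11, #13, #14, #15, #21, #24, #26, #30.
Seated jurors 1–8: #1, #2, #3, #5, #6, #7, #8, #9 (alternates #10, #12, #16, #17 not counted).
Of those, in Precinct 1: #3, #5, #9 → 3.

3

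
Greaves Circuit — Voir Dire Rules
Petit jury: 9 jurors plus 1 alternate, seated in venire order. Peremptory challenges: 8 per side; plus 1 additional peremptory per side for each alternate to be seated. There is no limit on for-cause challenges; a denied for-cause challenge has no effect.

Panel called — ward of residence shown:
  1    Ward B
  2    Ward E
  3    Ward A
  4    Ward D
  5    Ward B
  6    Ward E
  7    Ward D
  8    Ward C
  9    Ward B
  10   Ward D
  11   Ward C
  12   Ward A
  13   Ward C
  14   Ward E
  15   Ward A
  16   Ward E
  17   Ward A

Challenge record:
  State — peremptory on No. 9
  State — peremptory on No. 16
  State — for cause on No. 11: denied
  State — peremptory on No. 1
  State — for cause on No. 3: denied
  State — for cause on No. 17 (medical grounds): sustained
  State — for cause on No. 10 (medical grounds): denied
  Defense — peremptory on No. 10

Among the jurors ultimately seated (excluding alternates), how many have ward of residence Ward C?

2

Removed: #1, #9, #10, #16, #17.
Seated jurors 1–9: #2, #3, #4, #5, #6, #7, #8, #11, #12 (alternates #13 not counted).
Of those, in Ward C: #8, #11 → 2.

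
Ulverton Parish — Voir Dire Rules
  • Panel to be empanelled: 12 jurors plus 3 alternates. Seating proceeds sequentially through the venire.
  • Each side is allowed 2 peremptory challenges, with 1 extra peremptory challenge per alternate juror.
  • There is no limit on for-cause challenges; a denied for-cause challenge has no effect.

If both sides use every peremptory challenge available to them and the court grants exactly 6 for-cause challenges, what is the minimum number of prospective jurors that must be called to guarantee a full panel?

Seats to fill: 12 + 3 alternates = 15.
Peremptories: 2 + 1×3 = 5 per side × 2 sides = 10.
For-cause removals: 6.
Minimum venire: 15 + 10 + 6 = 31.

31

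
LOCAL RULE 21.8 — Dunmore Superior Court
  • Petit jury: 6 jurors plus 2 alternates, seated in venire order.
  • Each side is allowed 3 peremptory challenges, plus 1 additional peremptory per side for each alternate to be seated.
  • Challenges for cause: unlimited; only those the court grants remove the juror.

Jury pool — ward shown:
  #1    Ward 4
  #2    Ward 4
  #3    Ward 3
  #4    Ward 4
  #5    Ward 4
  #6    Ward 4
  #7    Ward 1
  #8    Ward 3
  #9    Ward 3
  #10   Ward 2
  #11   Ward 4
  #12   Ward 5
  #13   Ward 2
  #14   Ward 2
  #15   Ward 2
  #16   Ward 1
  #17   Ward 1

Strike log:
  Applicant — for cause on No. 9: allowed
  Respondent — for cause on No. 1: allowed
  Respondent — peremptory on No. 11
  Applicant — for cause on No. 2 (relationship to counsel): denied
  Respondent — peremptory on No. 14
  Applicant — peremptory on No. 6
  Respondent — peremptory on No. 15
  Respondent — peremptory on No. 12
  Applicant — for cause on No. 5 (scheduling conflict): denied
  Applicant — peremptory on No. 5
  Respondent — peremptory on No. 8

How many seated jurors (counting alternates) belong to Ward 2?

2

Removed: #1, #5, #6, #8, #9, #11, #12, #14, #15.
Seated (8 incl. alternates): #2, #3, #4, #7, #10, #13, #16, #17.
Of those, in Ward 2: #10, #13 → 2.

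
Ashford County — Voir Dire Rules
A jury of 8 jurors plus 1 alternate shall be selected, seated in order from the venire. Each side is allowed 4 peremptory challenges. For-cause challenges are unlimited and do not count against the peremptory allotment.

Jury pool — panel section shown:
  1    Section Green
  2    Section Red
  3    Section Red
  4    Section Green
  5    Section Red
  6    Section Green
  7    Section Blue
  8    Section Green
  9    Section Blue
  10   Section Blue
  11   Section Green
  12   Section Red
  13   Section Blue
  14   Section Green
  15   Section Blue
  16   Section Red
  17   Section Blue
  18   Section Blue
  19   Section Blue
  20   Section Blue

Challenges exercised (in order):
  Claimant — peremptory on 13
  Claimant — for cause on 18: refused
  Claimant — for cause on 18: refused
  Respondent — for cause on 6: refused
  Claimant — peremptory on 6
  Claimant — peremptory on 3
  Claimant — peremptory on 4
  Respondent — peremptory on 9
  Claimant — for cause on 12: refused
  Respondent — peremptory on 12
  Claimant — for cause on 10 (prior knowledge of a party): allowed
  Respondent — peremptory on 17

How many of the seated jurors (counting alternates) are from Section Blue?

2

Removed: #3, #4, #6, #9, #10, #12, #13, #17.
Seated (9 incl. alternates): #1, #2, #5, #7, #8, #11, #14, #15, #16.
Of those, in Section Blue: #7, #15 → 2.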